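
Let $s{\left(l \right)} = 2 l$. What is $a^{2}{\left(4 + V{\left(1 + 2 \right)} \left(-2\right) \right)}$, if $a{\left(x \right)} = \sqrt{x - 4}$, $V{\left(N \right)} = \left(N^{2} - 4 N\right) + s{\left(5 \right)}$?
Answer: $-14$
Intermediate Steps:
$V{\left(N \right)} = 10 + N^{2} - 4 N$ ($V{\left(N \right)} = \left(N^{2} - 4 N\right) + 2 \cdot 5 = \left(N^{2} - 4 N\right) + 10 = 10 + N^{2} - 4 N$)
$a{\left(x \right)} = \sqrt{-4 + x}$
$a^{2}{\left(4 + V{\left(1 + 2 \right)} \left(-2\right) \right)} = \left(\sqrt{-4 + \left(4 + \left(10 + \left(1 + 2\right)^{2} - 4 \left(1 + 2\right)\right) \left(-2\right)\right)}\right)^{2} = \left(\sqrt{-4 + \left(4 + \left(10 + 3^{2} - 12\right) \left(-2\right)\right)}\right)^{2} = \left(\sqrt{-4 + \left(4 + \left(10 + 9 - 12\right) \left(-2\right)\right)}\right)^{2} = \left(\sqrt{-4 + \left(4 + 7 \left(-2\right)\right)}\right)^{2} = \left(\sqrt{-4 + \left(4 - 14\right)}\right)^{2} = \left(\sqrt{-4 - 10}\right)^{2} = \left(\sqrt{-14}\right)^{2} = \left(i \sqrt{14}\right)^{2} = -14$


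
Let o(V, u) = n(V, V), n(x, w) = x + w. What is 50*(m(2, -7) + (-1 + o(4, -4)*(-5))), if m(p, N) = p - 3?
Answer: -2100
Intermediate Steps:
n(x, w) = w + x
o(V, u) = 2*V (o(V, u) = V + V = 2*V)
m(p, N) = -3 + p
50*(m(2, -7) + (-1 + o(4, -4)*(-5))) = 50*((-3 + 2) + (-1 + (2*4)*(-5))) = 50*(-1 + (-1 + 8*(-5))) = 50*(-1 + (-1 - 40)) = 50*(-1 - 41) = 50*(-42) = -2100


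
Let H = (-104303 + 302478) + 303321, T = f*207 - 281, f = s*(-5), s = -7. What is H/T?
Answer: 125374/1741 ≈ 72.013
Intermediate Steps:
f = 35 (f = -7*(-5) = 35)
T = 6964 (T = 35*207 - 281 = 7245 - 281 = 6964)
H = 501496 (H = 198175 + 303321 = 501496)
H/T = 501496/6964 = 501496*(1/6964) = 125374/1741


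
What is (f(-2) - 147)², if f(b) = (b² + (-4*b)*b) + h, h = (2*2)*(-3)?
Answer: 29241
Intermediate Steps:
h = -12 (h = 4*(-3) = -12)
f(b) = -12 - 3*b² (f(b) = (b² + (-4*b)*b) - 12 = (b² - 4*b²) - 12 = -3*b² - 12 = -12 - 3*b²)
(f(-2) - 147)² = ((-12 - 3*(-2)²) - 147)² = ((-12 - 3*4) - 147)² = ((-12 - 12) - 147)² = (-24 - 147)² = (-171)² = 29241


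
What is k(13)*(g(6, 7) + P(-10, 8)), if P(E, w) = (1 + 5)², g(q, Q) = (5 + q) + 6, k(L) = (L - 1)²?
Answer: 7632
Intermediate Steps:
k(L) = (-1 + L)²
g(q, Q) = 11 + q
P(E, w) = 36 (P(E, w) = 6² = 36)
k(13)*(g(6, 7) + P(-10, 8)) = (-1 + 13)²*((11 + 6) + 36) = 12²*(17 + 36) = 144*53 = 7632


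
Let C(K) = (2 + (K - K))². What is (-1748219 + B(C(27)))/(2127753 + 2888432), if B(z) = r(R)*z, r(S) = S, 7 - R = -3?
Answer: -1748179/5016185 ≈ -0.34851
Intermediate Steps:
R = 10 (R = 7 - 1*(-3) = 7 + 3 = 10)
C(K) = 4 (C(K) = (2 + 0)² = 2² = 4)
B(z) = 10*z
(-1748219 + B(C(27)))/(2127753 + 2888432) = (-1748219 + 10*4)/(2127753 + 2888432) = (-1748219 + 40)/5016185 = -1748179*1/5016185 = -1748179/5016185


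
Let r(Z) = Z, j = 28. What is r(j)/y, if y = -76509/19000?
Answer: -532000/76509 ≈ -6.9534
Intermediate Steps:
y = -76509/19000 (y = -76509*1/19000 = -76509/19000 ≈ -4.0268)
r(j)/y = 28/(-76509/19000) = 28*(-19000/76509) = -532000/76509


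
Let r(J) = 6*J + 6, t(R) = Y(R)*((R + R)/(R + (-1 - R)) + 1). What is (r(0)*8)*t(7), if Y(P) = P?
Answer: -4368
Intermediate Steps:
t(R) = R*(1 - 2*R) (t(R) = R*((R + R)/(R + (-1 - R)) + 1) = R*((2*R)/(-1) + 1) = R*((2*R)*(-1) + 1) = R*(-2*R + 1) = R*(1 - 2*R))
r(J) = 6 + 6*J
(r(0)*8)*t(7) = ((6 + 6*0)*8)*(7*(1 - 2*7)) = ((6 + 0)*8)*(7*(1 - 14)) = (6*8)*(7*(-13)) = 48*(-91) = -4368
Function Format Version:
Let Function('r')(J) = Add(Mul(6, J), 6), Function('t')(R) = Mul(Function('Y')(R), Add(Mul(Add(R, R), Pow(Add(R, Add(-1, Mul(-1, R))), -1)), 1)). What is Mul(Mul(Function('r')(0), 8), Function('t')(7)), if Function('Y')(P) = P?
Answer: -4368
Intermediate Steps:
Function('t')(R) = Mul(R, Add(1, Mul(-2, R))) (Function('t')(R) = Mul(R, Add(Mul(Add(R, R), Pow(Add(R, Add(-1, Mul(-1, R))), -1)), 1)) = Mul(R, Add(Mul(Mul(2, R), Pow(-1, -1)), 1)) = Mul(R, Add(Mul(Mul(2, R), -1), 1)) = Mul(R, Add(Mul(-2, R), 1)) = Mul(R, Add(1, Mul(-2, R))))
Function('r')(J) = Add(6, Mul(6, J))
Mul(Mul(Function('r')(0), 8), Function('t')(7)) = Mul(Mul(Add(6, Mul(6, 0)), 8), Mul(7, Add(1, Mul(-2, 7)))) = Mul(Mul(Add(6, 0), 8), Mul(7, Add(1, -14))) = Mul(Mul(6, 8), Mul(7, -13)) = Mul(48, -91) = -4368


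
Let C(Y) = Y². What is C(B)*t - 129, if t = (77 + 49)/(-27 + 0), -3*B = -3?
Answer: -401/3 ≈ -133.67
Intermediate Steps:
B = 1 (B = -⅓*(-3) = 1)
t = -14/3 (t = 126/(-27) = 126*(-1/27) = -14/3 ≈ -4.6667)
C(B)*t - 129 = 1²*(-14/3) - 129 = 1*(-14/3) - 129 = -14/3 - 129 = -401/3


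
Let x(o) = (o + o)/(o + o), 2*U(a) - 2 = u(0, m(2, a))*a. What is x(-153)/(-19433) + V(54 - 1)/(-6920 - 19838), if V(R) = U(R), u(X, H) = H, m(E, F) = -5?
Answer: 5057363/1039976428 ≈ 0.0048630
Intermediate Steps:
U(a) = 1 - 5*a/2 (U(a) = 1 + (-5*a)/2 = 1 - 5*a/2)
x(o) = 1 (x(o) = (2*o)/((2*o)) = (2*o)*(1/(2*o)) = 1)
V(R) = 1 - 5*R/2
x(-153)/(-19433) + V(54 - 1)/(-6920 - 19838) = 1/(-19433) + (1 - 5*(54 - 1)/2)/(-6920 - 19838) = 1*(-1/19433) + (1 - 5/2*53)/(-26758) = -1/19433 + (1 - 265/2)*(-1/26758) = -1/19433 - 263/2*(-1/26758) = -1/19433 + 263/53516 = 5057363/1039976428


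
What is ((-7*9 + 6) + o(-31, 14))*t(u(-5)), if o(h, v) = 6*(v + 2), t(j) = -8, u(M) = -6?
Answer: -312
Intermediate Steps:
o(h, v) = 12 + 6*v (o(h, v) = 6*(2 + v) = 12 + 6*v)
((-7*9 + 6) + o(-31, 14))*t(u(-5)) = ((-7*9 + 6) + (12 + 6*14))*(-8) = ((-63 + 6) + (12 + 84))*(-8) = (-57 + 96)*(-8) = 39*(-8) = -312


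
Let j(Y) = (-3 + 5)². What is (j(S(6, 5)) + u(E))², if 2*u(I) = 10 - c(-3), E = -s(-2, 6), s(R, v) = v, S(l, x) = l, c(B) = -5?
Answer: 529/4 ≈ 132.25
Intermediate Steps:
j(Y) = 4 (j(Y) = 2² = 4)
E = -6 (E = -1*6 = -6)
u(I) = 15/2 (u(I) = (10 - 1*(-5))/2 = (10 + 5)/2 = (½)*15 = 15/2)
(j(S(6, 5)) + u(E))² = (4 + 15/2)² = (23/2)² = 529/4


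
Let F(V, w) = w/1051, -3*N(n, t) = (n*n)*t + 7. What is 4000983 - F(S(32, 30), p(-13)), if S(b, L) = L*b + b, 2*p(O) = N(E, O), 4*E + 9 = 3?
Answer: 100920795103/25224 ≈ 4.0010e+6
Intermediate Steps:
E = -3/2 (E = -9/4 + (1/4)*3 = -9/4 + 3/4 = -3/2 ≈ -1.5000)
N(n, t) = -7/3 - t*n**2/3 (N(n, t) = -((n*n)*t + 7)/3 = -(n**2*t + 7)/3 = -(t*n**2 + 7)/3 = -(7 + t*n**2)/3 = -7/3 - t*n**2/3)
p(O) = -7/6 - 3*O/8 (p(O) = (-7/3 - O*(-3/2)**2/3)/2 = (-7/3 - 1/3*O*9/4)/2 = (-7/3 - 3*O/4)/2 = -7/6 - 3*O/8)
S(b, L) = b + L*b
F(V, w) = w/1051 (F(V, w) = w*(1/1051) = w/1051)
4000983 - F(S(32, 30), p(-13)) = 4000983 - (-7/6 - 3/8*(-13))/1051 = 4000983 - (-7/6 + 39/8)/1051 = 4000983 - 89/(1051*24) = 4000983 - 1*89/25224 = 4000983 - 89/25224 = 100920795103/25224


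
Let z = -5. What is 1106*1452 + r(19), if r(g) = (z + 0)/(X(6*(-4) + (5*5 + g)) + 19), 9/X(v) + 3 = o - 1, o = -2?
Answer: 11241382/7 ≈ 1.6059e+6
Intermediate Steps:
X(v) = -3/2 (X(v) = 9/(-3 + (-2 - 1)) = 9/(-3 - 3) = 9/(-6) = 9*(-1/6) = -3/2)
r(g) = -2/7 (r(g) = (-5 + 0)/(-3/2 + 19) = -5/35/2 = -5*2/35 = -2/7)
1106*1452 + r(19) = 1106*1452 - 2/7 = 1605912 - 2/7 = 11241382/7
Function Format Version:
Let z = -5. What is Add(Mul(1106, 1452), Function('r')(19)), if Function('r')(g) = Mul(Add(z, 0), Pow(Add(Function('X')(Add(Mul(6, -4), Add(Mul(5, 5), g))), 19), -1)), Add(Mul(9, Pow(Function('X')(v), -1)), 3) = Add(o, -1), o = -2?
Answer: Rational(11241382, 7) ≈ 1.6059e+6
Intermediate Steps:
Function('X')(v) = Rational(-3, 2) (Function('X')(v) = Mul(9, Pow(Add(-3, Add(-2, -1)), -1)) = Mul(9, Pow(Add(-3, -3), -1)) = Mul(9, Pow(-6, -1)) = Mul(9, Rational(-1, 6)) = Rational(-3, 2))
Function('r')(g) = Rational(-2, 7) (Function('r')(g) = Mul(Add(-5, 0), Pow(Add(Rational(-3, 2), 19), -1)) = Mul(-5, Pow(Rational(35, 2), -1)) = Mul(-5, Rational(2, 35)) = Rational(-2, 7))
Add(Mul(1106, 1452), Function('r')(19)) = Add(Mul(1106, 1452), Rational(-2, 7)) = Add(1605912, Rational(-2, 7)) = Rational(11241382, 7)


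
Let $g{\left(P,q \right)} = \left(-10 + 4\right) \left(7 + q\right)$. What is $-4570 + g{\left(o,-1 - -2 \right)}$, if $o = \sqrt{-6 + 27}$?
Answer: $-4618$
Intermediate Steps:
$o = \sqrt{21} \approx 4.5826$
$g{\left(P,q \right)} = -42 - 6 q$ ($g{\left(P,q \right)} = - 6 \left(7 + q\right) = -42 - 6 q$)
$-4570 + g{\left(o,-1 - -2 \right)} = -4570 - \left(42 + 6 \left(-1 - -2\right)\right) = -4570 - \left(42 + 6 \left(-1 + 2\right)\right) = -4570 - 48 = -4618$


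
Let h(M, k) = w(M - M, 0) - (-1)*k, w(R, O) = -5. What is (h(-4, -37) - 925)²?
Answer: 935089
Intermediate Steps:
h(M, k) = -5 + k (h(M, k) = -5 - (-1)*k = -5 + k)
(h(-4, -37) - 925)² = ((-5 - 37) - 925)² = (-42 - 925)² = (-967)² = 935089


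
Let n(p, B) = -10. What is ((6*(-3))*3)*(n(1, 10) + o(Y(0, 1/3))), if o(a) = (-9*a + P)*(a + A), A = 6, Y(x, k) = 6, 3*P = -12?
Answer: 38124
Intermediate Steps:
P = -4 (P = (1/3)*(-12) = -4)
o(a) = (-4 - 9*a)*(6 + a) (o(a) = (-9*a - 4)*(a + 6) = (-4 - 9*a)*(6 + a))
((6*(-3))*3)*(n(1, 10) + o(Y(0, 1/3))) = ((6*(-3))*3)*(-10 + (-24 - 58*6 - 9*6**2)) = (-18*3)*(-10 + (-24 - 348 - 9*36)) = -54*(-10 + (-24 - 348 - 324)) = -54*(-10 - 696) = -54*(-706) = 38124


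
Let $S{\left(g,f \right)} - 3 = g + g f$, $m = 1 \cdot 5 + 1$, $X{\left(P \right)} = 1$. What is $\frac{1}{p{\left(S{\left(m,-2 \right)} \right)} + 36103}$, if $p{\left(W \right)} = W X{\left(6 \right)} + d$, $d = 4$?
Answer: $\frac{1}{36104} \approx 2.7698 \cdot 10^{-5}$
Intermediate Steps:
$m = 6$ ($m = 5 + 1 = 6$)
$S{\left(g,f \right)} = 3 + g + f g$ ($S{\left(g,f \right)} = 3 + \left(g + g f\right) = 3 + \left(g + f g\right) = 3 + g + f g$)
$p{\left(W \right)} = 4 + W$ ($p{\left(W \right)} = W 1 + 4 = W + 4 = 4 + W$)
$\frac{1}{p{\left(S{\left(m,-2 \right)} \right)} + 36103} = \frac{1}{\left(4 + \left(3 + 6 - 12\right)\right) + 36103} = \frac{1}{\left(4 - 3\right) + 36103} = \frac{1}{1 + 36103} = \frac{1}{36104}$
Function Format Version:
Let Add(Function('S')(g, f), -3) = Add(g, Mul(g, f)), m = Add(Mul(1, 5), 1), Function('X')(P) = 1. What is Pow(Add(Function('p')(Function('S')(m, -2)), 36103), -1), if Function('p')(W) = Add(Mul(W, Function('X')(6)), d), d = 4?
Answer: Rational(1, 36104) ≈ 2.7698e-5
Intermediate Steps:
m = 6 (m = Add(5, 1) = 6)
Function('S')(g, f) = Add(3, g, Mul(f, g)) (Function('S')(g, f) = Add(3, Add(g, Mul(g, f))) = Add(3, Add(g, Mul(f, g))) = Add(3, g, Mul(f, g)))
Function('p')(W) = Add(4, W) (Function('p')(W) = Add(Mul(W, 1), 4) = Add(W, 4) = Add(4, W))
Pow(Add(Function('p')(Function('S')(m, -2)), 36103), -1) = Pow(Add(Add(4, Add(3, 6, Mul(-2, 6))), 36103), -1) = Pow(Add(Add(4, Add(3, 6, -12)), 36103), -1) = Pow(Add(Add(4, -3), 36103), -1) = Pow(Add(1, 36103), -1) = Pow(36104, -1) = Rational(1, 36104)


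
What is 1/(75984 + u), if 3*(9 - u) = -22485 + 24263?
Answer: 3/226201 ≈ 1.3263e-5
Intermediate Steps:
u = -1751/3 (u = 9 - (-22485 + 24263)/3 = 9 - 1/3*1778 = 9 - 1778/3 = -1751/3 ≈ -583.67)
1/(75984 + u) = 1/(75984 - 1751/3) = 1/(226201/3) = 3/226201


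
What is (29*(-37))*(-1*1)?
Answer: 1073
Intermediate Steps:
(29*(-37))*(-1*1) = -1073*(-1) = 1073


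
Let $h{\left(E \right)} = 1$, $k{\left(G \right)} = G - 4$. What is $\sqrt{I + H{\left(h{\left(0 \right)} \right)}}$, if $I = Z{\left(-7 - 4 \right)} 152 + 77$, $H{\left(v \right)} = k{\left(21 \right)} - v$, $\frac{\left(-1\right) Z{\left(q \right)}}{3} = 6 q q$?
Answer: $i \sqrt{330963} \approx 575.29 i$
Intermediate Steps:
$k{\left(G \right)} = -4 + G$
$Z{\left(q \right)} = - 18 q^{2}$ ($Z{\left(q \right)} = - 3 \cdot 6 q q = - 3 \cdot 6 q^{2} = - 18 q^{2}$)
$H{\left(v \right)} = 17 - v$ ($H{\left(v \right)} = \left(-4 + 21\right) - v = 17 - v$)
$I = -330979$ ($I = - 18 \left(-7 - 4\right)^{2} \cdot 152 + 77 = - 18 \left(-11\right)^{2} \cdot 152 + 77 = \left(-18\right) 121 \cdot 152 + 77 = \left(-2178\right) 152 + 77 = -331056 + 77 = -330979$)
$\sqrt{I + H{\left(h{\left(0 \right)} \right)}} = \sqrt{-330979 + \left(17 - 1\right)} = \sqrt{-330979 + 16} = \sqrt{-330963} = i \sqrt{330963}$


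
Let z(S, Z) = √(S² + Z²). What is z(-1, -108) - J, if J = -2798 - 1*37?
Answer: 2835 + √11665 ≈ 2943.0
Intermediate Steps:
J = -2835 (J = -2798 - 37 = -2835)
z(-1, -108) - J = √((-1)² + (-108)²) - 1*(-2835) = √(1 + 11664) + 2835 = √11665 + 2835 = 2835 + √11665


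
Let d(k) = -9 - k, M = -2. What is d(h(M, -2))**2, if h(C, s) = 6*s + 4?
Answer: 1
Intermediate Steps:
h(C, s) = 4 + 6*s
d(h(M, -2))**2 = (-9 - (4 + 6*(-2)))**2 = (-9 - (4 - 12))**2 = (-9 - 1*(-8))**2 = (-9 + 8)**2 = (-1)**2 = 1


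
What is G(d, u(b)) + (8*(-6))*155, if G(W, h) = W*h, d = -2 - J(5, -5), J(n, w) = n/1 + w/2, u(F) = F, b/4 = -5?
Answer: -7350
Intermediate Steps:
b = -20 (b = 4*(-5) = -20)
J(n, w) = n + w/2 (J(n, w) = n*1 + w*(½) = n + w/2)
d = -9/2 (d = -2 - (5 + (½)*(-5)) = -2 - (5 - 5/2) = -2 - 1*5/2 = -2 - 5/2 = -9/2 ≈ -4.5000)
G(d, u(b)) + (8*(-6))*155 = -9/2*(-20) + (8*(-6))*155 = 90 - 48*155 = 90 - 7440 = -7350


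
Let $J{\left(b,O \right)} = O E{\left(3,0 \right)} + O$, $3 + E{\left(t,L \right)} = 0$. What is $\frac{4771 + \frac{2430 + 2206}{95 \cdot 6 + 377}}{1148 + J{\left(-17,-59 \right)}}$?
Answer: $\frac{1507591}{399634} \approx 3.7724$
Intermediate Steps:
$E{\left(t,L \right)} = -3$ ($E{\left(t,L \right)} = -3 + 0 = -3$)
$J{\left(b,O \right)} = - 2 O$ ($J{\left(b,O \right)} = O \left(-3\right) + O = - 3 O + O = - 2 O$)
$\frac{4771 + \frac{2430 + 2206}{95 \cdot 6 + 377}}{1148 + J{\left(-17,-59 \right)}} = \frac{4771 + \frac{2430 + 2206}{95 \cdot 6 + 377}}{1148 - -118} = \frac{4771 + \frac{4636}{570 + 377}}{1148 + 118} = \frac{4771 + \frac{4636}{947}}{1266} = \left(4771 + 4636 \cdot \frac{1}{947}\right) \frac{1}{1266} = \left(4771 + \frac{4636}{947}\right) \frac{1}{1266} = \frac{4522773}{947} \cdot \frac{1}{1266} = \frac{1507591}{399634}$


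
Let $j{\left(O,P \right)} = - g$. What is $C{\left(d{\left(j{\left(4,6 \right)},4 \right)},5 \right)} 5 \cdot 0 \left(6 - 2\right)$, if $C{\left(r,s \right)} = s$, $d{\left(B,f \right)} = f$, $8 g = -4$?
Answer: $0$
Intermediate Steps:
$g = - \frac{1}{2}$ ($g = \frac{1}{8} \left(-4\right) = - \frac{1}{2} \approx -0.5$)
$j{\left(O,P \right)} = \frac{1}{2}$ ($j{\left(O,P \right)} = \left(-1\right) \left(- \frac{1}{2}\right) = \frac{1}{2}$)
$C{\left(d{\left(j{\left(4,6 \right)},4 \right)},5 \right)} 5 \cdot 0 \left(6 - 2\right) = 5 \cdot 5 \cdot 0 \left(6 - 2\right) = 25 \cdot 0 \cdot 4 = 25 \cdot 0 = 0$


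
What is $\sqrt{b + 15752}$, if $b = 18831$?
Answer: $\sqrt{34583} \approx 185.97$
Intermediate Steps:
$\sqrt{b + 15752} = \sqrt{18831 + 15752} = \sqrt{34583}$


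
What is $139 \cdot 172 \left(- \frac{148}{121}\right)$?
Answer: $- \frac{3538384}{121} \approx -29243.0$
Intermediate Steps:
$139 \cdot 172 \left(- \frac{148}{121}\right) = 23908 \left(\left(-148\right) \frac{1}{121}\right) = 23908 \left(- \frac{148}{121}\right) = - \frac{3538384}{121}$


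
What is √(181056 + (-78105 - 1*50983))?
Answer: 16*√203 ≈ 227.96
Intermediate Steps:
√(181056 + (-78105 - 1*50983)) = √(181056 + (-78105 - 50983)) = √(181056 - 129088) = √51968 = 16*√203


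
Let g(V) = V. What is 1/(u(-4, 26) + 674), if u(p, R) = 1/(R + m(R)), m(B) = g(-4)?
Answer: 22/14829 ≈ 0.0014836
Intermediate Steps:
m(B) = -4
u(p, R) = 1/(-4 + R) (u(p, R) = 1/(R - 4) = 1/(-4 + R))
1/(u(-4, 26) + 674) = 1/(1/(-4 + 26) + 674) = 1/(1/22 + 674) = 1/(14829/22) = 22/14829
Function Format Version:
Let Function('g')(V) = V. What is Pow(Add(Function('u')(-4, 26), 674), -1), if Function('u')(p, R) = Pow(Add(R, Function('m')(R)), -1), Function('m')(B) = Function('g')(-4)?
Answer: Rational(22, 14829) ≈ 0.0014836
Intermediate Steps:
Function('m')(B) = -4
Function('u')(p, R) = Pow(Add(-4, R), -1) (Function('u')(p, R) = Pow(Add(R, -4), -1) = Pow(Add(-4, R), -1))
Pow(Add(Function('u')(-4, 26), 674), -1) = Pow(Add(Pow(Add(-4, 26), -1), 674), -1) = Pow(Add(Pow(22, -1), 674), -1) = Pow(Add(Rational(1, 22), 674), -1) = Pow(Rational(14829, 22), -1) = Rational(22, 14829)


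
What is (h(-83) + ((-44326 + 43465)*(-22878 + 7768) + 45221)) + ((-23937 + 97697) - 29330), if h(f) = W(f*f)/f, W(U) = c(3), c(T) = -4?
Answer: 1087246967/83 ≈ 1.3099e+7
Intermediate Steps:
W(U) = -4
h(f) = -4/f
(h(-83) + ((-44326 + 43465)*(-22878 + 7768) + 45221)) + ((-23937 + 97697) - 29330) = (-4/(-83) + ((-44326 + 43465)*(-22878 + 7768) + 45221)) + ((-23937 + 97697) - 29330) = (-4*(-1/83) + (-861*(-15110) + 45221)) + (73760 - 29330) = (4/83 + (13009710 + 45221)) + 44430 = (4/83 + 13054931) + 44430 = 1083559277/83 + 44430 = 1087246967/83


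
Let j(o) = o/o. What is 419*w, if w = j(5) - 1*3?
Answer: -838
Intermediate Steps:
j(o) = 1
w = -2 (w = 1 - 1*3 = 1 - 3 = -2)
419*w = 419*(-2) = -838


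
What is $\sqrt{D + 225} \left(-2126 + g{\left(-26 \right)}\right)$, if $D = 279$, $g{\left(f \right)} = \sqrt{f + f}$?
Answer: $12 \sqrt{14} \left(-1063 + i \sqrt{13}\right) \approx -47729.0 + 161.89 i$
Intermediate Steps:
$g{\left(f \right)} = \sqrt{2} \sqrt{f}$ ($g{\left(f \right)} = \sqrt{2 f} = \sqrt{2} \sqrt{f}$)
$\sqrt{D + 225} \left(-2126 + g{\left(-26 \right)}\right) = \sqrt{279 + 225} \left(-2126 + \sqrt{2} \sqrt{-26}\right) = \sqrt{504} \left(-2126 + \sqrt{2} i \sqrt{26}\right) = 6 \sqrt{14} \left(-2126 + 2 i \sqrt{13}\right)$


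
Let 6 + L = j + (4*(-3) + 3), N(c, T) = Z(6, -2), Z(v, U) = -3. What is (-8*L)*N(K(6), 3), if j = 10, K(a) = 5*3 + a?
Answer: -120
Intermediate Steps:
K(a) = 15 + a
N(c, T) = -3
L = -5 (L = -6 + (10 + (4*(-3) + 3)) = -6 + (10 + (-12 + 3)) = -6 + (10 - 9) = -6 + 1 = -5)
(-8*L)*N(K(6), 3) = -8*(-5)*(-3) = 40*(-3) = -120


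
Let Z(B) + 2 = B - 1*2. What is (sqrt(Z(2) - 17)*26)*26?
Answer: 676*I*sqrt(19) ≈ 2946.6*I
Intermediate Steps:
Z(B) = -4 + B (Z(B) = -2 + (B - 1*2) = -2 + (B - 2) = -2 + (-2 + B) = -4 + B)
(sqrt(Z(2) - 17)*26)*26 = (sqrt((-4 + 2) - 17)*26)*26 = (sqrt(-2 - 17)*26)*26 = (sqrt(-19)*26)*26 = ((I*sqrt(19))*26)*26 = (26*I*sqrt(19))*26 = 676*I*sqrt(19)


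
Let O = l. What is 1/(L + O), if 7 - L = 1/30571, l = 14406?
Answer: 30571/440619822 ≈ 6.9382e-5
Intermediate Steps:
L = 213996/30571 (L = 7 - 1/30571 = 213996/30571 ≈ 7.0000)
O = 14406
1/(L + O) = 1/(213996/30571 + 14406) = 1/(440619822/30571) = 30571/440619822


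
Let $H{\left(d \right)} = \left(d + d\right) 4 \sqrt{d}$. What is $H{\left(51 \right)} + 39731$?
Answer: $39731 + 408 \sqrt{51} \approx 42645.0$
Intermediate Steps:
$H{\left(d \right)} = 8 d^{\frac{3}{2}}$ ($H{\left(d \right)} = 2 d 4 \sqrt{d} = 8 d \sqrt{d} = 8 d^{\frac{3}{2}}$)
$H{\left(51 \right)} + 39731 = 8 \cdot 51^{\frac{3}{2}} + 39731 = 8 \cdot 51 \sqrt{51} + 39731 = 408 \sqrt{51} + 39731 = 39731 + 408 \sqrt{51}$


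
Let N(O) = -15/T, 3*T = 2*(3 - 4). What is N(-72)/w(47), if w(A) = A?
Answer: 45/94 ≈ 0.47872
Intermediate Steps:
T = -⅔ (T = (2*(3 - 4))/3 = (2*(-1))/3 = (⅓)*(-2) = -⅔ ≈ -0.66667)
N(O) = 45/2 (N(O) = -15/(-⅔) = -15*(-3/2) = 45/2)
N(-72)/w(47) = (45/2)/47 = (45/2)*(1/47) = 45/94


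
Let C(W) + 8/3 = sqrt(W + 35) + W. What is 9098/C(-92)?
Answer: -7751496/81169 - 81882*I*sqrt(57)/81169 ≈ -95.498 - 7.6161*I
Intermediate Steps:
C(W) = -8/3 + W + sqrt(35 + W) (C(W) = -8/3 + (sqrt(W + 35) + W) = -8/3 + (sqrt(35 + W) + W) = -8/3 + (W + sqrt(35 + W)) = -8/3 + W + sqrt(35 + W))
9098/C(-92) = 9098/(-8/3 - 92 + sqrt(35 - 92)) = 9098/(-8/3 - 92 + sqrt(-57)) = 9098/(-8/3 - 92 + I*sqrt(57)) = 9098/(-284/3 + I*sqrt(57))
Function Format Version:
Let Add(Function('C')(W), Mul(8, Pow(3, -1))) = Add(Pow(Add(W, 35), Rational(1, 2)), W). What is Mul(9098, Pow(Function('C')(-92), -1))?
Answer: Add(Rational(-7751496, 81169), Mul(Rational(-81882, 81169), I, Pow(57, Rational(1, 2)))) ≈ Add(-95.498, Mul(-7.6161, I))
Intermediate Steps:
Function('C')(W) = Add(Rational(-8, 3), W, Pow(Add(35, W), Rational(1, 2))) (Function('C')(W) = Add(Rational(-8, 3), Add(Pow(Add(W, 35), Rational(1, 2)), W)) = Add(Rational(-8, 3), Add(Pow(Add(35, W), Rational(1, 2)), W)) = Add(Rational(-8, 3), Add(W, Pow(Add(35, W), Rational(1, 2)))) = Add(Rational(-8, 3), W, Pow(Add(35, W), Rational(1, 2))))
Mul(9098, Pow(Function('C')(-92), -1)) = Mul(9098, Pow(Add(Rational(-8, 3), -92, Pow(Add(35, -92), Rational(1, 2))), -1)) = Mul(9098, Pow(Add(Rational(-8, 3), -92, Pow(-57, Rational(1, 2))), -1)) = Mul(9098, Pow(Add(Rational(-8, 3), -92, Mul(I, Pow(57, Rational(1, 2)))), -1)) = Mul(9098, Pow(Add(Rational(-284, 3), Mul(I, Pow(57, Rational(1, 2)))), -1))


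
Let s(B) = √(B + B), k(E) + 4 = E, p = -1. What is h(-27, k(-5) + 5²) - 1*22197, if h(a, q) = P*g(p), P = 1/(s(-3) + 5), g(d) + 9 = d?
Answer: (-22197*√6 + 110995*I)/(√6 - 5*I) ≈ -22199.0 + 0.79015*I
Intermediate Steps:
k(E) = -4 + E
s(B) = √2*√B (s(B) = √(2*B) = √2*√B)
g(d) = -9 + d
P = 1/(5 + I*√6) (P = 1/(√2*√(-3) + 5) = 1/(√2*(I*√3) + 5) = 1/(I*√6 + 5) = 1/(5 + I*√6) ≈ 0.16129 - 0.079016*I)
h(a, q) = -50/31 + 10*I*√6/31 (h(a, q) = (5/31 - I*√6/31)*(-9 - 1) = (5/31 - I*√6/31)*(-10) = -50/31 + 10*I*√6/31)
h(-27, k(-5) + 5²) - 1*22197 = (-50/31 + 10*I*√6/31) - 1*22197 = (-50/31 + 10*I*√6/31) - 22197 = -688157/31 + 10*I*√6/31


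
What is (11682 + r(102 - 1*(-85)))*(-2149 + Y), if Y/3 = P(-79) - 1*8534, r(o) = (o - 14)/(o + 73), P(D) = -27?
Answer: -21134876294/65 ≈ -3.2515e+8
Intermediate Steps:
r(o) = (-14 + o)/(73 + o)
Y = -25683 (Y = 3*(-27 - 1*8534) = 3*(-27 - 8534) = 3*(-8561) = -25683)
(11682 + r(102 - 1*(-85)))*(-2149 + Y) = (11682 + (-14 + (102 - 1*(-85)))/(73 + (102 - 1*(-85))))*(-2149 - 25683) = (11682 + (-14 + (102 + 85))/(73 + (102 + 85)))*(-27832) = (11682 + (-14 + 187)/(73 + 187))*(-27832) = (11682 + 173/260)*(-27832) = (3037493/260)*(-27832) = -21134876294/65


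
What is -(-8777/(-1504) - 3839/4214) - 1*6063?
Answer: -19228816675/3168928 ≈ -6067.9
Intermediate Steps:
-(-8777/(-1504) - 3839/4214) - 1*6063 = -(-8777*(-1/1504) - 3839*1/4214) - 6063 = -(8777/1504 - 3839/4214) - 6063 = -1*15606211/3168928 - 6063 = -15606211/3168928 - 6063 = -19228816675/3168928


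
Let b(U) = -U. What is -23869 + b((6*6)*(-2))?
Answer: -23797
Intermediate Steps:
-23869 + b((6*6)*(-2)) = -23869 - 6*6*(-2) = -23869 - 36*(-2) = -23869 - 1*(-72) = -23869 + 72 = -23797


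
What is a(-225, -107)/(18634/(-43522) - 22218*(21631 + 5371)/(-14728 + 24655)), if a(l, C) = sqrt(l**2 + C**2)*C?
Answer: 7704764943*sqrt(62074)/4351726235885 ≈ 0.44112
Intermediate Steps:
a(l, C) = C*sqrt(C**2 + l**2) (a(l, C) = sqrt(C**2 + l**2)*C = C*sqrt(C**2 + l**2))
a(-225, -107)/(18634/(-43522) - 22218*(21631 + 5371)/(-14728 + 24655)) = (-107*sqrt((-107)**2 + (-225)**2))/(18634/(-43522) - 22218*(21631 + 5371)/(-14728 + 24655)) = (-107*sqrt(11449 + 50625))/(18634*(-1/43522) - 22218/(9927/27002)) = (-107*sqrt(62074))/(-9317/21761 - 22218/(9927*(1/27002))) = (-107*sqrt(62074))/(-9317/21761 - 22218/9927/27002) = (-107*sqrt(62074))/(-9317/21761 - 22218*27002/9927) = (-107*sqrt(62074))/(-9317/21761 - 199976812/3309) = (-107*sqrt(62074))/(-4351726235885/72007149) = -107*sqrt(62074)*(-72007149/4351726235885) = 7704764943*sqrt(62074)/4351726235885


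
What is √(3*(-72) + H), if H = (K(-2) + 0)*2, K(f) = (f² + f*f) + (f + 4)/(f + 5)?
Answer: 2*I*√447/3 ≈ 14.095*I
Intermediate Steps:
K(f) = 2*f² + (4 + f)/(5 + f) (K(f) = (f² + f²) + (4 + f)/(5 + f) = 2*f² + (4 + f)/(5 + f))
H = 52/3 (H = ((4 - 2 + 2*(-2)³ + 10*(-2)²)/(5 - 2) + 0)*2 = ((4 - 2 + 2*(-8) + 10*4)/3 + 0)*2 = ((4 - 2 - 16 + 40)/3 + 0)*2 = ((⅓)*26 + 0)*2 = (26/3 + 0)*2 = (26/3)*2 = 52/3 ≈ 17.333)
√(3*(-72) + H) = √(3*(-72) + 52/3) = √(-216 + 52/3) = √(-596/3) = 2*I*√447/3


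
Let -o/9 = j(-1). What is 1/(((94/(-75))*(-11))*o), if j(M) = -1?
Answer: 25/3102 ≈ 0.0080593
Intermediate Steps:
o = 9 (o = -9*(-1) = 9)
1/(((94/(-75))*(-11))*o) = 1/(((94/(-75))*(-11))*9) = 1/(((94*(-1/75))*(-11))*9) = 1/(-94/75*(-11)*9) = 1/((1034/75)*9) = 1/(3102/25) = 25/3102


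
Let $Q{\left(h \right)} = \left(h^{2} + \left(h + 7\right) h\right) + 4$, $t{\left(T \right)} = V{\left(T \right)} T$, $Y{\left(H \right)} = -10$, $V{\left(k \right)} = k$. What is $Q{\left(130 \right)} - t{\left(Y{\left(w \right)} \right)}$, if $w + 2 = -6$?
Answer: $34614$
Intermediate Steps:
$w = -8$ ($w = -2 - 6 = -8$)
$t{\left(T \right)} = T^{2}$ ($t{\left(T \right)} = T T = T^{2}$)
$Q{\left(h \right)} = 4 + h^{2} + h \left(7 + h\right)$ ($Q{\left(h \right)} = \left(h^{2} + \left(7 + h\right) h\right) + 4 = \left(h^{2} + h \left(7 + h\right)\right) + 4 = 4 + h^{2} + h \left(7 + h\right)$)
$Q{\left(130 \right)} - t{\left(Y{\left(w \right)} \right)} = \left(4 + 2 \cdot 130^{2} + 7 \cdot 130\right) - \left(-10\right)^{2} = \left(4 + 2 \cdot 16900 + 910\right) - 100 = \left(4 + 33800 + 910\right) - 100 = 34714 - 100 = 34614$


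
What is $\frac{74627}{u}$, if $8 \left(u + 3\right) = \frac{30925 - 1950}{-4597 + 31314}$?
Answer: $- \frac{15950476472}{612233} \approx -26053.0$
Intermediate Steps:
$u = - \frac{612233}{213736}$ ($u = -3 + \frac{\left(30925 - 1950\right) \frac{1}{-4597 + 31314}}{8} = -3 + \frac{28975 \cdot \frac{1}{26717}}{8} = -3 + \frac{1}{8} \cdot \frac{28975}{26717} = -3 + \frac{28975}{213736} = - \frac{612233}{213736} \approx -2.8644$)
$\frac{74627}{u} = \frac{74627}{- \frac{612233}{213736}} = 74627 \left(- \frac{213736}{612233}\right) = - \frac{15950476472}{612233}$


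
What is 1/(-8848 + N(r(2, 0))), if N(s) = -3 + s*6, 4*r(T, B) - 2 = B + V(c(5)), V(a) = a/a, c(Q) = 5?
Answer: -2/17693 ≈ -0.00011304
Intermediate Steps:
V(a) = 1
r(T, B) = 3/4 + B/4 (r(T, B) = 1/2 + (B + 1)/4 = 1/2 + (1 + B)/4 = 1/2 + (1/4 + B/4) = 3/4 + B/4)
N(s) = -3 + 6*s
1/(-8848 + N(r(2, 0))) = 1/(-8848 + (-3 + 6*(3/4 + (1/4)*0))) = 1/(-8848 + (-3 + 6*(3/4 + 0))) = 1/(-8848 + (-3 + 6*(3/4))) = 1/(-8848 + (-3 + 9/2)) = 1/(-8848 + 3/2) = 1/(-17693/2) = -2/17693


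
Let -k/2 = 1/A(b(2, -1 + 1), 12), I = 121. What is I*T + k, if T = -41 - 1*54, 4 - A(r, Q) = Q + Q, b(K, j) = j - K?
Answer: -114949/10 ≈ -11495.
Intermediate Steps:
A(r, Q) = 4 - 2*Q (A(r, Q) = 4 - (Q + Q) = 4 - 2*Q)
T = -95 (T = -41 - 54 = -95)
k = ⅒ (k = -2/(4 - 2*12) = -2/(4 - 24) = -2/(-20) = -2*(-1/20) = ⅒ ≈ 0.10000)
I*T + k = 121*(-95) + ⅒ = -11495 + ⅒ = -114949/10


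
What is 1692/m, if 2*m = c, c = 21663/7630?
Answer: 2868880/2407 ≈ 1191.9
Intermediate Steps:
c = 21663/7630 (c = 21663*(1/7630) = 21663/7630 ≈ 2.8392)
m = 21663/15260 (m = (1/2)*(21663/7630) = 21663/15260 ≈ 1.4196)
1692/m = 1692/(21663/15260) = 1692*(15260/21663) = 2868880/2407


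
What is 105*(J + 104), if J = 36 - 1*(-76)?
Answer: 22680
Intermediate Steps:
J = 112 (J = 36 + 76 = 112)
105*(J + 104) = 105*(112 + 104) = 105*216 = 22680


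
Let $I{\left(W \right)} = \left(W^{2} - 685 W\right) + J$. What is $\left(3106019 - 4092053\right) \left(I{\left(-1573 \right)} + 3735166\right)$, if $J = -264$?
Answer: $-7184969445024$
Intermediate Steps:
$I{\left(W \right)} = -264 + W^{2} - 685 W$ ($I{\left(W \right)} = \left(W^{2} - 685 W\right) - 264 = -264 + W^{2} - 685 W$)
$\left(3106019 - 4092053\right) \left(I{\left(-1573 \right)} + 3735166\right) = \left(3106019 - 4092053\right) \left(\left(-264 + \left(-1573\right)^{2} - -1077505\right) + 3735166\right) = - 986034 \left(\left(-264 + 2474329 + 1077505\right) + 3735166\right) = - 986034 \left(3551570 + 3735166\right) = \left(-986034\right) 7286736 = -7184969445024$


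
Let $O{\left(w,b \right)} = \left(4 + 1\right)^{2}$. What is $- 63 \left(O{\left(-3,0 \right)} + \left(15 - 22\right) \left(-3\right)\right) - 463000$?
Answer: $-465898$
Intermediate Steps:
$O{\left(w,b \right)} = 25$ ($O{\left(w,b \right)} = 5^{2} = 25$)
$- 63 \left(O{\left(-3,0 \right)} + \left(15 - 22\right) \left(-3\right)\right) - 463000 = - 63 \left(25 + \left(15 - 22\right) \left(-3\right)\right) - 463000 = - 63 \left(25 - -21\right) - 463000 = - 63 \left(25 + 21\right) - 463000 = \left(-63\right) 46 - 463000 = -2898 - 463000 = -465898$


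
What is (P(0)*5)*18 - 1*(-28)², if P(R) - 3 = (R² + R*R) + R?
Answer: -514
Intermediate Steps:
P(R) = 3 + R + 2*R² (P(R) = 3 + ((R² + R*R) + R) = 3 + ((R² + R²) + R) = 3 + (2*R² + R) = 3 + (R + 2*R²) = 3 + R + 2*R²)
(P(0)*5)*18 - 1*(-28)² = ((3 + 0 + 2*0²)*5)*18 - 1*(-28)² = ((3 + 0 + 2*0)*5)*18 - 1*784 = ((3 + 0 + 0)*5)*18 - 784 = (3*5)*18 - 784 = 15*18 - 784 = 270 - 784 = -514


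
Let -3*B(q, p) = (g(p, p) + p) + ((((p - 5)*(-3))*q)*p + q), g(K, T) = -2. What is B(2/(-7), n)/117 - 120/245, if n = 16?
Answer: -1832/1911 ≈ -0.95866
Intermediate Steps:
B(q, p) = 2/3 - p/3 - q/3 - p*q*(15 - 3*p)/3 (B(q, p) = -((-2 + p) + ((((p - 5)*(-3))*q)*p + q))/3 = -((-2 + p) + ((((-5 + p)*(-3))*q)*p + q))/3 = -((-2 + p) + (((15 - 3*p)*q)*p + q))/3 = -((-2 + p) + ((q*(15 - 3*p))*p + q))/3 = -((-2 + p) + (p*q*(15 - 3*p) + q))/3 = -((-2 + p) + (q + p*q*(15 - 3*p)))/3 = -(-2 + p + q + p*q*(15 - 3*p))/3 = 2/3 - p/3 - q/3 - p*q*(15 - 3*p)/3)
B(2/(-7), n)/117 - 120/245 = (2/3 - 1/3*16 - 2/(3*(-7)) + (2/(-7))*16**2 - 5*16*2/(-7))/117 - 120/245 = (2/3 - 16/3 - 2*(-1)/(3*7) + (2*(-1/7))*256 - 5*16*2*(-1/7))*(1/117) - 120*1/245 = (2/3 - 16/3 - 1/3*(-2/7) - 2/7*256 - 5*16*(-2/7))*(1/117) - 24/49 = (2/3 - 16/3 + 2/21 - 512/7 + 160/7)*(1/117) - 24/49 = -384/7*1/117 - 24/49 = -128/273 - 24/49 = -1832/1911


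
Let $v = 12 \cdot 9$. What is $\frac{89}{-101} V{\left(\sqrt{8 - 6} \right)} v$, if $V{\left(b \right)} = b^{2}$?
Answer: $- \frac{19224}{101} \approx -190.34$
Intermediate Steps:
$v = 108$
$\frac{89}{-101} V{\left(\sqrt{8 - 6} \right)} v = \frac{89}{-101} \left(\sqrt{8 - 6}\right)^{2} \cdot 108 = 89 \left(- \frac{1}{101}\right) \left(\sqrt{2}\right)^{2} \cdot 108 = \left(- \frac{89}{101}\right) 2 \cdot 108 = \left(- \frac{178}{101}\right) 108 = - \frac{19224}{101}$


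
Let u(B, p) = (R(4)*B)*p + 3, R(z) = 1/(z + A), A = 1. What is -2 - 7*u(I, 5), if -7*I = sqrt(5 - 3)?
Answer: -23 + sqrt(2) ≈ -21.586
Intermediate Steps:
I = -sqrt(2)/7 (I = -sqrt(5 - 3)/7 = -sqrt(2)/7 ≈ -0.20203)
R(z) = 1/(1 + z) (R(z) = 1/(z + 1) = 1/(1 + z))
u(B, p) = 3 + B*p/5 (u(B, p) = (B/(1 + 4))*p + 3 = (B/5)*p + 3 = B*p/5 + 3 = 3 + B*p/5)
-2 - 7*u(I, 5) = -2 - 7*(3 + (1/5)*(-sqrt(2)/7)*5) = -2 - 7*(3 - sqrt(2)/7) = -2 + (-21 + sqrt(2)) = -23 + sqrt(2)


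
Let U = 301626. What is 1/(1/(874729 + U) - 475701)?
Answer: -1176355/559593249854 ≈ -2.1022e-6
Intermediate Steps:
1/(1/(874729 + U) - 475701) = 1/(1/(874729 + 301626) - 475701) = 1/(1/1176355 - 475701) = 1/(-559593249854/1176355) = -1176355/559593249854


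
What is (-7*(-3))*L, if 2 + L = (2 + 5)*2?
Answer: 252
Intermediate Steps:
L = 12 (L = -2 + (2 + 5)*2 = -2 + 7*2 = -2 + 14 = 12)
(-7*(-3))*L = -7*(-3)*12 = 21*12 = 252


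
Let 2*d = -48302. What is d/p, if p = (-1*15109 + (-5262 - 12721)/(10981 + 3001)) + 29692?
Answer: -337679282/203881523 ≈ -1.6563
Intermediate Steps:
d = -24151 (d = (½)*(-48302) = -24151)
p = 203881523/13982 (p = (-15109 - 17983/13982) + 29692 = -211272021/13982 + 29692 = 203881523/13982 ≈ 14582.)
d/p = -24151/203881523/13982 = -24151*13982/203881523 = -337679282/203881523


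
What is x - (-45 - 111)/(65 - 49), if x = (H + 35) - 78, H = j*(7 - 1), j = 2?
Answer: -85/4 ≈ -21.250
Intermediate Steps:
H = 12 (H = 2*(7 - 1) = 2*6 = 12)
x = -31 (x = (12 + 35) - 78 = 47 - 78 = -31)
x - (-45 - 111)/(65 - 49) = -31 - (-45 - 111)/(65 - 49) = -31 - (-156)/16 = -31 - 1*(-39/4) = -31 + 39/4 = -85/4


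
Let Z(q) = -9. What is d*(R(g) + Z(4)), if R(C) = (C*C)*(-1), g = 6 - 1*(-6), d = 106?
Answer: -16218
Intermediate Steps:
g = 12 (g = 6 + 6 = 12)
R(C) = -C² (R(C) = C²*(-1) = -C²)
d*(R(g) + Z(4)) = 106*(-1*12² - 9) = 106*(-1*144 - 9) = 106*(-144 - 9) = 106*(-153) = -16218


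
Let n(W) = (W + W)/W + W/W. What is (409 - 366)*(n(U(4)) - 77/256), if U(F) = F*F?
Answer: 29713/256 ≈ 116.07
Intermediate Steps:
U(F) = F²
n(W) = 3 (n(W) = (2*W)/W + 1 = 2 + 1 = 3)
(409 - 366)*(n(U(4)) - 77/256) = (409 - 366)*(3 - 77/256) = 43*(3 - 77*1/256) = 43*(3 - 77/256) = 43*(691/256) = 29713/256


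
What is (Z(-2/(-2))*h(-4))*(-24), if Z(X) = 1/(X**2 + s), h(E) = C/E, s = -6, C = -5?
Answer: 6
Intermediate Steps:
h(E) = -5/E
Z(X) = 1/(-6 + X**2) (Z(X) = 1/(X**2 - 6) = 1/(-6 + X**2))
(Z(-2/(-2))*h(-4))*(-24) = ((-5/(-4))/(-6 + (-2/(-2))**2))*(-24) = ((-5*(-1/4))/(-6 + (-2*(-1/2))**2))*(-24) = ((5/4)/(-6 + 1**2))*(-24) = ((5/4)/(-6 + 1))*(-24) = ((5/4)/(-5))*(-24) = -1/5*5/4*(-24) = -1/4*(-24) = 6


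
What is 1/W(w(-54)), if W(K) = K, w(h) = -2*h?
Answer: 1/108 ≈ 0.0092593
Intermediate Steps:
1/W(w(-54)) = 1/(-2*(-54)) = 1/108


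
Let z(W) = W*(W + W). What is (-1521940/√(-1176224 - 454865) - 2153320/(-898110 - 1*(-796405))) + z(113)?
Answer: 519899122/20341 + 1521940*I*√1631089/1631089 ≈ 25559.0 + 1191.7*I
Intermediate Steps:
z(W) = 2*W² (z(W) = W*(2*W) = 2*W²)
(-1521940/√(-1176224 - 454865) - 2153320/(-898110 - 1*(-796405))) + z(113) = (-1521940/√(-1176224 - 454865) - 2153320/(-898110 - 1*(-796405))) + 2*113² = (-1521940*(-I*√1631089/1631089) - 2153320/(-898110 + 796405)) + 2*12769 = (-1521940*(-I*√1631089/1631089) - 2153320/(-101705)) + 25538 = (-(-1521940)*I*√1631089/1631089 - 2153320*(-1/101705)) + 25538 = (1521940*I*√1631089/1631089 + 430664/20341) + 25538 = (430664/20341 + 1521940*I*√1631089/1631089) + 25538 = 519899122/20341 + 1521940*I*√1631089/1631089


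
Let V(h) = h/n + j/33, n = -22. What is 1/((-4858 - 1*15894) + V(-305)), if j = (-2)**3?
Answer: -66/1368733 ≈ -4.8220e-5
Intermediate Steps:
j = -8
V(h) = -8/33 - h/22 (V(h) = h/(-22) - 8/33 = h*(-1/22) - 8*1/33 = -h/22 - 8/33 = -8/33 - h/22)
1/((-4858 - 1*15894) + V(-305)) = 1/((-4858 - 1*15894) + (-8/33 - 1/22*(-305))) = 1/((-4858 - 15894) + (-8/33 + 305/22)) = 1/(-20752 + 899/66) = 1/(-1368733/66) = -66/1368733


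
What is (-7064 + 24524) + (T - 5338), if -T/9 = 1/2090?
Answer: 25334971/2090 ≈ 12122.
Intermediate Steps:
T = -9/2090 ≈ -0.0043062
(-7064 + 24524) + (T - 5338) = (-7064 + 24524) + (-9/2090 - 5338) = 17460 - 11156429/2090 = 25334971/2090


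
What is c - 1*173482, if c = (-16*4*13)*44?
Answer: -210090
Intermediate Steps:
c = -36608 (c = -64*13*44 = -832*44 = -36608)
c - 1*173482 = -36608 - 1*173482 = -36608 - 173482 = -210090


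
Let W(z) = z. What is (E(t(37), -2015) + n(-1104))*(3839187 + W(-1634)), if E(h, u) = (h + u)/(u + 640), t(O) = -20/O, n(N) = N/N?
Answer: 19256840954/2035 ≈ 9.4628e+6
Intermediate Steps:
n(N) = 1
E(h, u) = (h + u)/(640 + u)
(E(t(37), -2015) + n(-1104))*(3839187 + W(-1634)) = ((-20/37 - 2015)/(640 - 2015) + 1)*(3839187 - 1634) = ((-20*1/37 - 2015)/(-1375) + 1)*3837553 = (-(-20/37 - 2015)/1375 + 1)*3837553 = (-1/1375*(-74575/37) + 1)*3837553 = (2983/2035 + 1)*3837553 = (5018/2035)*3837553 = 19256840954/2035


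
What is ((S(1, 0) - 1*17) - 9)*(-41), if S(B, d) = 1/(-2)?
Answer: 2173/2 ≈ 1086.5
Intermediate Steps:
S(B, d) = -1/2
((S(1, 0) - 1*17) - 9)*(-41) = ((-1/2 - 1*17) - 9)*(-41) = ((-1/2 - 17) - 9)*(-41) = (-35/2 - 9)*(-41) = -53/2*(-41) = 2173/2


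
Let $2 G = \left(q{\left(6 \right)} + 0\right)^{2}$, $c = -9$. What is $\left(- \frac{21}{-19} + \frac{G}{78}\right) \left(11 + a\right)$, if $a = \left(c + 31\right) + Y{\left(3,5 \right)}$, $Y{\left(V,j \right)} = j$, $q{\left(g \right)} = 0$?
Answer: $42$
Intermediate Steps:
$G = 0$ ($G = \frac{\left(0 + 0\right)^{2}}{2} = \frac{0^{2}}{2} = \frac{1}{2} \cdot 0 = 0$)
$a = 27$ ($a = \left(-9 + 31\right) + 5 = 22 + 5 = 27$)
$\left(- \frac{21}{-19} + \frac{G}{78}\right) \left(11 + a\right) = \left(- \frac{21}{-19} + \frac{0}{78}\right) \left(11 + 27\right) = \left(\left(-21\right) \left(- \frac{1}{19}\right) + 0 \cdot \frac{1}{78}\right) 38 = \left(\frac{21}{19} + 0\right) 38 = \frac{21}{19} \cdot 38 = 42$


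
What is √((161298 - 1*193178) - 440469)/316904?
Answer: I*√472349/316904 ≈ 0.0021687*I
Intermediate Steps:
√((161298 - 1*193178) - 440469)/316904 = √((161298 - 193178) - 440469)*(1/316904) = √(-31880 - 440469)*(1/316904) = √(-472349)*(1/316904) = (I*√472349)*(1/316904) = I*√472349/316904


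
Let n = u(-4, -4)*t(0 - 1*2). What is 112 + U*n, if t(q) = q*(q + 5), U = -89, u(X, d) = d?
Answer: -2024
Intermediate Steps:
t(q) = q*(5 + q)
n = 24 (n = -4*(0 - 1*2)*(5 + (0 - 1*2)) = -4*(0 - 2)*(5 + (0 - 2)) = -(-8)*(5 - 2) = -(-8)*3 = -4*(-6) = 24)
112 + U*n = 112 - 89*24 = 112 - 2136 = -2024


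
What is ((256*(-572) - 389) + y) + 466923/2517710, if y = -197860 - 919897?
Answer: -3183840209457/2517710 ≈ -1.2646e+6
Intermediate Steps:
y = -1117757
((256*(-572) - 389) + y) + 466923/2517710 = ((256*(-572) - 389) - 1117757) + 466923/2517710 = ((-146432 - 389) - 1117757) + 466923*(1/2517710) = (-146821 - 1117757) + 466923/2517710 = -1264578 + 466923/2517710 = -3183840209457/2517710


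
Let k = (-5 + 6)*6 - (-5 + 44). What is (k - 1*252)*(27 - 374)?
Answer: 98895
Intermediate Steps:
k = -33 (k = 1*6 - 1*39 = 6 - 39 = -33)
(k - 1*252)*(27 - 374) = (-33 - 1*252)*(27 - 374) = (-33 - 252)*(-347) = -285*(-347) = 98895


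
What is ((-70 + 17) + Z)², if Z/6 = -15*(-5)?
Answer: 157609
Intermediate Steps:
Z = 450 (Z = 6*(-15*(-5)) = 6*75 = 450)
((-70 + 17) + Z)² = ((-70 + 17) + 450)² = (-53 + 450)² = 397² = 157609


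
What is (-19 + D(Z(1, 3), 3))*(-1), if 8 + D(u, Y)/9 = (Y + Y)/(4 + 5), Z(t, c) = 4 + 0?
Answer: 85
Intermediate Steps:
Z(t, c) = 4
D(u, Y) = -72 + 2*Y (D(u, Y) = -72 + 9*((Y + Y)/(4 + 5)) = -72 + 9*((2*Y)/9) = -72 + 9*((2*Y)*(⅑)) = -72 + 9*(2*Y/9) = -72 + 2*Y)
(-19 + D(Z(1, 3), 3))*(-1) = (-19 + (-72 + 2*3))*(-1) = (-19 + (-72 + 6))*(-1) = (-19 - 66)*(-1) = -85*(-1) = 85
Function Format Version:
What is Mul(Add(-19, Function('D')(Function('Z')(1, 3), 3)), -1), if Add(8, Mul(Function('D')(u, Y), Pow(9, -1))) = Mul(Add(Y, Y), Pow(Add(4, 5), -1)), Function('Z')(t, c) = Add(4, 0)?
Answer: 85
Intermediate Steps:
Function('Z')(t, c) = 4
Function('D')(u, Y) = Add(-72, Mul(2, Y)) (Function('D')(u, Y) = Add(-72, Mul(9, Mul(Add(Y, Y), Pow(Add(4, 5), -1)))) = Add(-72, Mul(9, Mul(Mul(2, Y), Pow(9, -1)))) = Add(-72, Mul(9, Mul(Mul(2, Y), Rational(1, 9)))) = Add(-72, Mul(9, Mul(Rational(2, 9), Y))) = Add(-72, Mul(2, Y)))
Mul(Add(-19, Function('D')(Function('Z')(1, 3), 3)), -1) = Mul(Add(-19, Add(-72, Mul(2, 3))), -1) = Mul(Add(-19, Add(-72, 6)), -1) = Mul(Add(-19, -66), -1) = Mul(-85, -1) = 85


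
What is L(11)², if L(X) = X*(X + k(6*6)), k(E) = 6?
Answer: 34969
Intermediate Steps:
L(X) = X*(6 + X) (L(X) = X*(X + 6) = X*(6 + X))
L(11)² = (11*(6 + 11))² = (11*17)² = 187² = 34969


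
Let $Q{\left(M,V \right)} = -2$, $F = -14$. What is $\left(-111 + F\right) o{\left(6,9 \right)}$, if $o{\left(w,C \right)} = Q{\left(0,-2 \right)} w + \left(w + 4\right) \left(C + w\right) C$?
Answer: $-167250$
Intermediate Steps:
$o{\left(w,C \right)} = - 2 w + C \left(4 + w\right) \left(C + w\right)$ ($o{\left(w,C \right)} = - 2 w + \left(w + 4\right) \left(C + w\right) C = - 2 w + \left(4 + w\right) \left(C + w\right) C = - 2 w + C \left(4 + w\right) \left(C + w\right)$)
$\left(-111 + F\right) o{\left(6,9 \right)} = \left(-111 - 14\right) \left(\left(-2\right) 6 + 4 \cdot 9^{2} + 9 \cdot 6^{2} + 6 \cdot 9^{2} + 4 \cdot 9 \cdot 6\right) = - 125 \left(-12 + 4 \cdot 81 + 9 \cdot 36 + 6 \cdot 81 + 216\right) = - 125 \left(-12 + 324 + 324 + 486 + 216\right) = \left(-125\right) 1338 = -167250$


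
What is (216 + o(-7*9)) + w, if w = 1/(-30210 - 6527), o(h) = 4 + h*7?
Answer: -8118878/36737 ≈ -221.00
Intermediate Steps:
o(h) = 4 + 7*h
w = -1/36737 (w = 1/(-36737) = -1/36737 ≈ -2.7221e-5)
(216 + o(-7*9)) + w = (216 + (4 + 7*(-7*9))) - 1/36737 = (216 + (4 + 7*(-63))) - 1/36737 = (216 + (4 - 441)) - 1/36737 = (216 - 437) - 1/36737 = -221 - 1/36737 = -8118878/36737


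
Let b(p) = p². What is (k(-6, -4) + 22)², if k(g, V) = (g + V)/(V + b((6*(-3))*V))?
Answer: 129846025/268324 ≈ 483.92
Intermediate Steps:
k(g, V) = (V + g)/(V + 324*V²) (k(g, V) = (g + V)/(V + ((6*(-3))*V)²) = (V + g)/(V + (-18*V)²) = (V + g)/(V + 324*V²))
(k(-6, -4) + 22)² = ((-4 - 6)/((-4)*(1 + 324*(-4))) + 22)² = (-¼*(-10)/(1 - 1296) + 22)² = (-¼*(-10)/(-1295) + 22)² = (-¼*(-1/1295)*(-10) + 22)² = (-1/518 + 22)² = (11395/518)² = 129846025/268324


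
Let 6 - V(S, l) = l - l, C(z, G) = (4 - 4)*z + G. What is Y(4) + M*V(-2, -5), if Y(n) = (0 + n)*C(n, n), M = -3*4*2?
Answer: -128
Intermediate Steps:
M = -24 (M = -12*2 = -24)
C(z, G) = G (C(z, G) = 0*z + G = 0 + G = G)
Y(n) = n**2 (Y(n) = (0 + n)*n = n*n = n**2)
V(S, l) = 6 (V(S, l) = 6 - (l - l) = 6 - 1*0 = 6 + 0 = 6)
Y(4) + M*V(-2, -5) = 4**2 - 24*6 = 16 - 144 = -128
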